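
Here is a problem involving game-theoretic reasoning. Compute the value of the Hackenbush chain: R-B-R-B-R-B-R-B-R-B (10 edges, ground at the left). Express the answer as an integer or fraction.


Edges (from ground): R-B-R-B-R-B-R-B-R-B
By Berlekamp's sign-expansion rule, a Blue-Red Hackenbush stalk has the value of the surreal number whose sign sequence is the edge sequence with B -> + and R -> -.
Sign sequence: -+-+-+-+-+
Trace the sign expansion in the surreal number tree, starting from 0:
Edge 1: R (sign -) -> bounds (-inf, 0), value = -1
Edge 2: B (sign +) -> bounds (-1, 0), value = -1/2
Edge 3: R (sign -) -> bounds (-1, -1/2), value = -3/4
Edge 4: B (sign +) -> bounds (-3/4, -1/2), value = -5/8
Edge 5: R (sign -) -> bounds (-3/4, -5/8), value = -11/16
Edge 6: B (sign +) -> bounds (-11/16, -5/8), value = -21/32
Edge 7: R (sign -) -> bounds (-11/16, -21/32), value = -43/64
Edge 8: B (sign +) -> bounds (-43/64, -21/32), value = -85/128
Edge 9: R (sign -) -> bounds (-43/64, -85/128), value = -171/256
Edge 10: B (sign +) -> bounds (-171/256, -85/128), value = -341/512
Game value = -341/512

-341/512


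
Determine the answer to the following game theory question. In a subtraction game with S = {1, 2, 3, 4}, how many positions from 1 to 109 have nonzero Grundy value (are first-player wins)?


Subtraction set S = {1, 2, 3, 4}, so G(n) = n mod 5.
G(n) = 0 when n is a multiple of 5.
Multiples of 5 in [1, 109]: 21
N-positions (nonzero Grundy) = 109 - 21 = 88

88


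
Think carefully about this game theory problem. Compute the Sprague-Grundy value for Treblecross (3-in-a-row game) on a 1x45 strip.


Treblecross: place X on empty cells; 3-in-a-row wins.
Playing within two cells of an existing X lets the opponent win at once, so sensible play treats the cells i-2..i+2 around each X as dead. The player left with no safe cell loses, so this is a normal-play take-away game on strips of safe cells.
Placing X at cell i (0-indexed) of a strip of k safe cells leaves independent strips of sizes max(0, i-2) and max(0, k-i-3). Hence G(k) = mex{ G(max(0,i-2)) XOR G(max(0,k-i-3)) : 0 <= i < k }, with G(0) = 0.
G(1): splits (0,0):0^0=0 -> mex({0}) = 1
G(2): splits (0,0):0^0=0 -> mex({0}) = 1
G(3): splits (0,0):0^0=0 -> mex({0}) = 1
G(4): splits (0,1):0^1=1 (0,0):0^0=0 -> mex({0, 1}) = 2
G(5): splits (0,2):0^1=1 (0,1):0^1=1 (0,0):0^0=0 -> mex({0, 1}) = 2
G(6) = mex({1}) = 0
G(7) = mex({0, 1, 2}) = 3
G(8) = mex({0, 1, 2}) = 3
G(9) = mex({0, 2}) = 1
G(10) = mex({0, 2, 3}) = 1
G(11) = mex({0, 3}) = 1
G(12) = mex({1, 3}) = 0
G(13) = mex({0, 1, 2, 3}) = 4
G(14) = mex({0, 1, 2}) = 3
G(15) = mex({0, 1, 2}) = 3
G(16) = mex({0, 1, 2, 4}) = 3
G(17) = mex({0, 1, 3, 4}) = 2
G(18) = mex({0, 1, 3, 4}) = 2
G(19) = mex({0, 1, 3, 5}) = 2
G(20) = mex({0, 1, 2, 3, 5}) = 4
G(21) = mex({0, 1, 2, 3, 5}) = 4
G(22) = mex({1, 2, 6}) = 0
G(23) = mex({0, 1, 2, 3, 4, 6}) = 5
G(24) = mex({0, 1, 2, 3, 4}) = 5
G(25) = mex({0, 1, 3, 4, 7}) = 2
G(26) = mex({0, 1, 3, 4, 5, 7}) = 2
G(27) = mex({0, 1, 3, 5}) = 2
G(28) = mex({0, 1, 2, 5}) = 3
G(29) = mex({0, 1, 2, 4, 5, 6}) = 3
G(30) = mex({1, 2, 4, 6}) = 0
G(31) = mex({0, 1, 2, 3, 4, 6}) = 5
G(32) = mex({1, 2, 3, 4, 7}) = 0
G(33) = mex({0, 3, 7}) = 1
G(34) = mex({0, 2, 3, 5, 7}) = 1
G(35) = mex({0, 2, 3, 5, 6}) = 1
G(36) = mex({0, 1, 2, 5, 6}) = 3
G(37) = mex({0, 1, 2, 4, 5, 6}) = 3
G(38) = mex({0, 1, 2, 4}) = 3
G(39) = mex({0, 1, 2, 3, 4, 7}) = 5
G(40) = mex({0, 1, 2, 3, 4, 5, 7}) = 6
G(41) = mex({0, 1, 2, 3, 5, 7}) = 4
G(42) = mex({0, 1, 2, 3, 5, 6, 7}) = 4
G(43) = mex({0, 2, 3, 5, 6}) = 1
G(44) = mex({1, 2, 3, 4, 5, 6}) = 0
G(45) = mex({0, 1, 2, 3, 4, 6, 7}) = 5
Therefore G(45) = 5.

5


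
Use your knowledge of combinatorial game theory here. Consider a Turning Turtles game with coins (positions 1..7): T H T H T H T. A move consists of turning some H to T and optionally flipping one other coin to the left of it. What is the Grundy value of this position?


Coins: T H T H T H T
Key fact: a single head at position k behaves exactly like a Nim heap of size k (turning it to T and optionally flipping a coin at j < k corresponds to moving the heap from k to j, or to 0), and heads combine as a disjunctive sum (two heads at the same place would cancel, matching j XOR j = 0). So the Nim-value is the XOR of the 1-indexed positions of the heads.
Face-up positions (1-indexed): [2, 4, 6]
XOR 0 with 2: 0 XOR 2 = 2
XOR 2 with 4: 2 XOR 4 = 6
XOR 6 with 6: 6 XOR 6 = 0
Nim-value = 0

0


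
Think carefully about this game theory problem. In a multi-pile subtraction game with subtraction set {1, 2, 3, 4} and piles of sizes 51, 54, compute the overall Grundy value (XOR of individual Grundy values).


Subtraction set: {1, 2, 3, 4}
For this subtraction set, G(n) = n mod 5 (period = max + 1 = 5).
Pile 1 (size 51): G(51) = 51 mod 5 = 1
Pile 2 (size 54): G(54) = 54 mod 5 = 4
Total Grundy value = XOR of all: 1 XOR 4 = 5

5


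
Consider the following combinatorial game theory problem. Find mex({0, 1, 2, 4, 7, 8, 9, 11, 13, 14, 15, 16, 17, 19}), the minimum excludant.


Set = {0, 1, 2, 4, 7, 8, 9, 11, 13, 14, 15, 16, 17, 19}
0 is in the set.
1 is in the set.
2 is in the set.
3 is NOT in the set. This is the mex.
mex = 3

3


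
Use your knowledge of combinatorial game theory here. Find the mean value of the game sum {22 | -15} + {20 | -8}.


G1 = {22 | -15}, G2 = {20 | -8}
Each is a switch {a | b} with numbers a > b; its mean value is (a + b)/2, and mean value is additive over game sums: m(G1 + G2) = m(G1) + m(G2).
Mean of G1 = (22 + (-15))/2 = 7/2 = 7/2
Mean of G2 = (20 + (-8))/2 = 12/2 = 6
Mean of G1 + G2 = 7/2 + 6 = 19/2

19/2


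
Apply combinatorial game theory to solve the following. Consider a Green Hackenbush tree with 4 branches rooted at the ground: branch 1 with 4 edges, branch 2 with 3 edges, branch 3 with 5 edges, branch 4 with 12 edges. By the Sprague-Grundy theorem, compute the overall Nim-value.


The tree has 4 branches from the ground vertex.
In Green Hackenbush, the Nim-value of a simple path of length k is k.
Branch 1: length 4, Nim-value = 4
Branch 2: length 3, Nim-value = 3
Branch 3: length 5, Nim-value = 5
Branch 4: length 12, Nim-value = 12
Total Nim-value = XOR of all branch values:
0 XOR 4 = 4
4 XOR 3 = 7
7 XOR 5 = 2
2 XOR 12 = 14
Nim-value of the tree = 14

14


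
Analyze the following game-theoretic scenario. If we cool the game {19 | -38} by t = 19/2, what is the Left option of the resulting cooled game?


Original game: {19 | -38} (a switch {a | b} with a > b).
Cooling by t (for t below the temperature (a - b)/2 = 57/2) taxes each move by t: {a | b} cooled by t is {a - t | b + t}.
Cooling amount: t = 19/2
Cooled Left option: 19 - 19/2 = 19/2
Cooled Right option: -38 + 19/2 = -57/2
Cooled game: {19/2 | -57/2}
Left option = 19/2

19/2


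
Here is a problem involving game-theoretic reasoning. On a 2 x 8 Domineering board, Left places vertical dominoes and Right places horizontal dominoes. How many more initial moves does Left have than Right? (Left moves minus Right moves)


Board is 2 x 8 (rows x cols).
Left (vertical) placements: (rows-1) * cols = 1 * 8 = 8
Right (horizontal) placements: rows * (cols-1) = 2 * 7 = 14
Advantage = Left - Right = 8 - 14 = -6

-6


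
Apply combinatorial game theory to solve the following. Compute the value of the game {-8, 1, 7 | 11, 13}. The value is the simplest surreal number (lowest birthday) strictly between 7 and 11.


Left options: {-8, 1, 7}, max = 7
Right options: {11, 13}, min = 11
All options are numbers and max(Left) < min(Right), so by the simplicity theorem the value is the simplest (earliest-born) number strictly between 7 and 11.
Integers 8 through 10 all lie strictly between 7 and 11.
Among integers, the simplest (lowest birthday = smallest |n|; 0 is born on day 0, +-n on day n) is 8.
No non-integer in the interval can be simpler: if x is a non-integer in the interval, then floor(x) or ceil(x) also lies in the interval (the interval contains an integer), and both are proper prefixes of x's sign expansion, i.e. born earlier. So the game value is 8.
Game value = 8

8


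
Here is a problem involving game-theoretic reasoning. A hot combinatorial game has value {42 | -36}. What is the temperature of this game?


The game is {42 | -36}, a switch {a | b} with numbers a > b.
Cooling {a | b} by t gives {a - t | b + t}, which stops being hot when a - t = b + t, i.e. at t = (a - b)/2. So the temperature of a switch is (a - b)/2.
Temperature = (Left option - Right option) / 2
= (42 - (-36)) / 2
= 78 / 2
= 39

39


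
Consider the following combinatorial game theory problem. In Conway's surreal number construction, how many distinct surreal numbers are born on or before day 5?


Day 0: {|} = 0 is born. Count = 1.
Day n: the number of surreal numbers born by day n is 2^(n+1) - 1.
By day 0: 2^1 - 1 = 1
By day 1: 2^2 - 1 = 3
By day 2: 2^3 - 1 = 7
By day 3: 2^4 - 1 = 15
By day 4: 2^5 - 1 = 31
By day 5: 2^6 - 1 = 63
By day 5: 63 surreal numbers.

63


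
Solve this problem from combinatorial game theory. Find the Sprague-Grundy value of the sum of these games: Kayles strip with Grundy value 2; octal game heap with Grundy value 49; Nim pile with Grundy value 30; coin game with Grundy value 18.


By the Sprague-Grundy theorem, the Grundy value of a sum of games is the XOR of individual Grundy values.
Kayles strip: Grundy value = 2. Running XOR: 0 XOR 2 = 2
octal game heap: Grundy value = 49. Running XOR: 2 XOR 49 = 51
Nim pile: Grundy value = 30. Running XOR: 51 XOR 30 = 45
coin game: Grundy value = 18. Running XOR: 45 XOR 18 = 63
The combined Grundy value is 63.

63


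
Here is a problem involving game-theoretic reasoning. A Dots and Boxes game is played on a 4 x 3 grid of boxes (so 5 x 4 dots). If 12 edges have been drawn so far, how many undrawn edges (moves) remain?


Grid: 4 x 3 boxes, i.e. 5 rows and 4 columns of dots.
Horizontal edges: (rows + 1) * cols = 5 * 3 = 15
Vertical edges: rows * (cols + 1) = 4 * 4 = 16
Total edges: 15 + 16 = 31
Edges drawn: 12
Remaining: 31 - 12 = 19

19


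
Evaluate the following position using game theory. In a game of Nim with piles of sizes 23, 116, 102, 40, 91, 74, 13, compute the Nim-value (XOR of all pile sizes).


We need the XOR (exclusive or) of all pile sizes.
After XOR-ing pile 1 (size 23): 0 XOR 23 = 23
After XOR-ing pile 2 (size 116): 23 XOR 116 = 99
After XOR-ing pile 3 (size 102): 99 XOR 102 = 5
After XOR-ing pile 4 (size 40): 5 XOR 40 = 45
After XOR-ing pile 5 (size 91): 45 XOR 91 = 118
After XOR-ing pile 6 (size 74): 118 XOR 74 = 60
After XOR-ing pile 7 (size 13): 60 XOR 13 = 49
The Nim-value of this position is 49.

49


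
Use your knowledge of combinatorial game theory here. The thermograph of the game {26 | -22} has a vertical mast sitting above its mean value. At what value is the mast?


Game = {26 | -22}, a switch {a | b} with numbers a > b.
Its thermograph has left wall a - t and right wall b + t, which meet at t = (a - b)/2, where both equal (a + b)/2. So the mast (mean value) is at (a + b)/2.
Mean = (26 + (-22))/2 = 4/2 = 2

2


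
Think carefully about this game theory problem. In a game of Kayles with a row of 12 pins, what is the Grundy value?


Kayles: a move removes 1 or 2 adjacent pins from a contiguous row.
Removing pins from a row of k leaves two independent rows (a, b) with a + b = k - 1 (one pin) or a + b = k - 2 (two pins); an end removal gives a = 0.
By Sprague-Grundy, G(k) = mex{ G(a) XOR G(b) } over all these splits. G(0) = 0.
G(1): splits (0,0):0^0=0 -> mex({0}) = 1
G(2): splits (0,1):0^1=1 (0,0):0^0=0 -> mex({0, 1}) = 2
G(3): splits (0,2):0^2=2 (1,1):1^1=0 (0,1):0^1=1 -> mex({0, 1, 2}) = 3
G(4): splits (0,3):0^3=3 (1,2):1^2=3 (0,2):0^2=2 (1,1):1^1=0 -> mex({0, 2, 3}) = 1
G(5): splits (0,4):0^1=1 (1,3):1^3=2 (2,2):2^2=0 (0,3):0^3=3 (1,2):1^2=3 -> mex({0, 1, 2, 3}) = 4
G(6) = mex({0, 1, 2, 4}) = 3
G(7) = mex({0, 1, 3, 4, 5}) = 2
G(8) = mex({0, 2, 3, 5, 6}) = 1
G(9) = mex({0, 1, 2, 3, 6, 7}) = 4
G(10) = mex({0, 1, 3, 4, 5, 7}) = 2
G(11) = mex({0, 1, 2, 3, 4, 5}) = 6
G(12) = mex({0, 1, 2, 3, 5, 6, 7}) = 4
Therefore G(12) = 4.

4


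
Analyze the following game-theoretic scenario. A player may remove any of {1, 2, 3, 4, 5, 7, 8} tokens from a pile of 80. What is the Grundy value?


The subtraction set is S = {1, 2, 3, 4, 5, 7, 8}.
G(k) = mex{ G(k - s) : s in S, s <= k }. We compute iteratively: G(0) = 0.
G(1) = mex({0}) = 1
G(2) = mex({0, 1}) = 2
G(3) = mex({0, 1, 2}) = 3
G(4) = mex({0, 1, 2, 3}) = 4
G(5) = mex({0, 1, 2, 3, 4}) = 5
G(6) = mex({1, 2, 3, 4, 5}) = 0
G(7) = mex({0, 2, 3, 4, 5}) = 1
G(8) = mex({0, 1, 3, 4, 5}) = 2
G(9) = mex({0, 1, 2, 4, 5}) = 3
G(10) = mex({0, 1, 2, 3, 5}) = 4
G(11) = mex({0, 1, 2, 3, 4}) = 5
G(12) = mex({1, 2, 3, 4, 5}) = 0
G(13) = mex({0, 2, 3, 4, 5}) = 1
Observe that G(6)..G(13) = 0, 1, 2, 3, 4, 5, 0, 1 repeats G(0)..G(7) = 0, 1, 2, 3, 4, 5, 0, 1.
For k >= max(S) = 8, G(k) is determined by the previous 8 values G(k-8)..G(k-1); a window of 8 consecutive values has recurred shifted by 6, so by induction G(k + 6) = G(k) for all k >= 0: the sequence is periodic from the start with period 6.
One period: G(0..5) = 0, 1, 2, 3, 4, 5.
80 mod 6 = 2, so G(80) = G(2) = 2.

2


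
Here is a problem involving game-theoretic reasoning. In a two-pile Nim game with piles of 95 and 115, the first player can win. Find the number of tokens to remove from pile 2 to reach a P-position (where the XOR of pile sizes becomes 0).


Piles: 95 and 115
Current XOR: 95 XOR 115 = 44 (non-zero, so this is an N-position).
To make the XOR zero, we need to find a move that balances the piles.
For pile 2 (size 115): target = 115 XOR 44 = 95
We reduce pile 2 from 115 to 95.
Tokens removed: 115 - 95 = 20
Verification: 95 XOR 95 = 0

20


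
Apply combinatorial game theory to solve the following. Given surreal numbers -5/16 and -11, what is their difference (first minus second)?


x = -5/16, y = -11
Converting to common denominator: 16
x = -5/16, y = -176/16
x - y = -5/16 - -11 = 171/16

171/16


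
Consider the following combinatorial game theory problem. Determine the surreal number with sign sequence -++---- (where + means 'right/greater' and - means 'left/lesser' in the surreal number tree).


Sign expansion: -++----
Rule: track bounds (lo, hi), initially (-inf, +inf). On '+', the current value becomes lo and we move to the simplest number in (value, hi): value + 1 if hi = +inf, otherwise the midpoint (value + hi)/2. On '-', the current value becomes hi and we move to value - 1 if lo = -inf, otherwise the midpoint (lo + value)/2.
Start at 0.
Step 1: sign = -, move left. Bounds: (-inf, 0). Value = -1
Step 2: sign = +, move right. Bounds: (-1, 0). Value = -1/2
Step 3: sign = +, move right. Bounds: (-1/2, 0). Value = -1/4
Step 4: sign = -, move left. Bounds: (-1/2, -1/4). Value = -3/8
Step 5: sign = -, move left. Bounds: (-1/2, -3/8). Value = -7/16
Step 6: sign = -, move left. Bounds: (-1/2, -7/16). Value = -15/32
Step 7: sign = -, move left. Bounds: (-1/2, -15/32). Value = -31/64
The surreal number with sign expansion -++---- is -31/64.

-31/64


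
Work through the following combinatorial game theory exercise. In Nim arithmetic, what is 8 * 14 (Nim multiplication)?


Nim multiplication is bilinear over XOR: (u XOR v) * w = (u*w) XOR (v*w).
So we split each operand into its bit components and XOR the pairwise Nim products.
8 = 8 (as XOR of powers of 2).
14 = 2 + 4 + 8 (as XOR of powers of 2).
Using the standard Nim-product table on single bits:
  2*2 = 3,   2*4 = 8,   2*8 = 12,
  4*4 = 6,   4*8 = 11,  8*8 = 13,
and  1*x = x (identity), k*l = l*k (commutative).
Pairwise Nim products:
  8 * 2 = 12
  8 * 4 = 11
  8 * 8 = 13
XOR them: 12 XOR 11 XOR 13 = 10.
Result: 8 * 14 = 10 (in Nim).

10


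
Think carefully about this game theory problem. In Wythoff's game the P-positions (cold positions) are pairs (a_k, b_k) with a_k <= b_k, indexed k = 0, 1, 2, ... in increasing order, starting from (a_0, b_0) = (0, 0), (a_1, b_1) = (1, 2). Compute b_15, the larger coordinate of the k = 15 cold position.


By Wythoff's theorem, a_k = floor(k * phi) and b_k = floor(k * phi^2) = a_k + k, where phi = (1 + sqrt(5))/2 is the golden ratio.
phi = (1 + sqrt(5))/2 = 1.618034
phi^2 = phi + 1 = 2.618034
k = 15
k * phi^2 = 15 * 2.618034 = 39.270510
b_15 = floor(k * phi^2) = 39 (check: a_15 + k = 24 + 15 = 39)

39


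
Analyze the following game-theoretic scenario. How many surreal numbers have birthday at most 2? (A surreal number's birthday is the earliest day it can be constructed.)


Day 0: {|} = 0 is born. Count = 1.
Day n: the number of surreal numbers born by day n is 2^(n+1) - 1.
By day 0: 2^1 - 1 = 1
By day 1: 2^2 - 1 = 3
By day 2: 2^3 - 1 = 7
By day 2: 7 surreal numbers.

7


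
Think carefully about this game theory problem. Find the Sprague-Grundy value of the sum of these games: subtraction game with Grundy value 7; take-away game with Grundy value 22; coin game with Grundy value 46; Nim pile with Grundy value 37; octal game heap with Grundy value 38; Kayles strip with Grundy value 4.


By the Sprague-Grundy theorem, the Grundy value of a sum of games is the XOR of individual Grundy values.
subtraction game: Grundy value = 7. Running XOR: 0 XOR 7 = 7
take-away game: Grundy value = 22. Running XOR: 7 XOR 22 = 17
coin game: Grundy value = 46. Running XOR: 17 XOR 46 = 63
Nim pile: Grundy value = 37. Running XOR: 63 XOR 37 = 26
octal game heap: Grundy value = 38. Running XOR: 26 XOR 38 = 60
Kayles strip: Grundy value = 4. Running XOR: 60 XOR 4 = 56
The combined Grundy value is 56.

56


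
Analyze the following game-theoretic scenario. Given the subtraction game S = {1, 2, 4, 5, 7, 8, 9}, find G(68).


The subtraction set is S = {1, 2, 4, 5, 7, 8, 9}.
G(k) = mex{ G(k - s) : s in S, s <= k }. We compute iteratively: G(0) = 0.
G(1) = mex({0}) = 1
G(2) = mex({0, 1}) = 2
G(3) = mex({1, 2}) = 0
G(4) = mex({0, 2}) = 1
G(5) = mex({0, 1}) = 2
G(6) = mex({1, 2}) = 0
G(7) = mex({0, 2}) = 1
G(8) = mex({0, 1}) = 2
G(9) = mex({0, 1, 2}) = 3
G(10) = mex({0, 1, 2, 3}) = 4
G(11) = mex({0, 1, 2, 3, 4}) = 5
G(12) = mex({0, 1, 2, 4, 5}) = 3
G(13) = mex({0, 1, 2, 3, 5}) = 4
G(14) = mex({0, 1, 2, 3, 4}) = 5
G(15) = mex({0, 1, 2, 4, 5}) = 3
G(16) = mex({1, 2, 3, 5}) = 0
G(17) = mex({0, 2, 3, 4}) = 1
G(18) = mex({0, 1, 3, 4, 5}) = 2
G(19) = mex({1, 2, 3, 4, 5}) = 0
G(20) = mex({0, 2, 3, 4, 5}) = 1
G(21) = mex({0, 1, 3, 4, 5}) = 2
G(22) = mex({1, 2, 3, 4, 5}) = 0
G(23) = mex({0, 2, 3, 5}) = 1
G(24) = mex({0, 1, 3}) = 2
Observe that G(16)..G(24) = 0, 1, 2, 0, 1, 2, 0, 1, 2 repeats G(0)..G(8) = 0, 1, 2, 0, 1, 2, 0, 1, 2.
For k >= max(S) = 9, G(k) is determined by the previous 9 values G(k-9)..G(k-1); a window of 9 consecutive values has recurred shifted by 16, so by induction G(k + 16) = G(k) for all k >= 0: the sequence is periodic from the start with period 16.
One period: G(0..15) = 0, 1, 2, 0, 1, 2, 0, 1, 2, 3, 4, 5, 3, 4, 5, 3.
68 mod 16 = 4, so G(68) = G(4) = 1.

1


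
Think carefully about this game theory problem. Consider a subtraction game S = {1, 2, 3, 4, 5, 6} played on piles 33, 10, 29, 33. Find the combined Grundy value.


Subtraction set: {1, 2, 3, 4, 5, 6}
For this subtraction set, G(n) = n mod 7 (period = max + 1 = 7).
Pile 1 (size 33): G(33) = 33 mod 7 = 5
Pile 2 (size 10): G(10) = 10 mod 7 = 3
Pile 3 (size 29): G(29) = 29 mod 7 = 1
Pile 4 (size 33): G(33) = 33 mod 7 = 5
Total Grundy value = XOR of all: 5 XOR 3 XOR 1 XOR 5 = 2

2


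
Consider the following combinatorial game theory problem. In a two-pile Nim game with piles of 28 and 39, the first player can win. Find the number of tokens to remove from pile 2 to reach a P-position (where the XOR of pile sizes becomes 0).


Piles: 28 and 39
Current XOR: 28 XOR 39 = 59 (non-zero, so this is an N-position).
To make the XOR zero, we need to find a move that balances the piles.
For pile 2 (size 39): target = 39 XOR 59 = 28
We reduce pile 2 from 39 to 28.
Tokens removed: 39 - 28 = 11
Verification: 28 XOR 28 = 0

11


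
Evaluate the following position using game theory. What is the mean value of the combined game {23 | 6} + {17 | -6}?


G1 = {23 | 6}, G2 = {17 | -6}
Each is a switch {a | b} with numbers a > b; its mean value is (a + b)/2, and mean value is additive over game sums: m(G1 + G2) = m(G1) + m(G2).
Mean of G1 = (23 + (6))/2 = 29/2 = 29/2
Mean of G2 = (17 + (-6))/2 = 11/2 = 11/2
Mean of G1 + G2 = 29/2 + 11/2 = 20

20


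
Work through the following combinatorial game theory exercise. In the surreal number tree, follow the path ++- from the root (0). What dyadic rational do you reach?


Sign expansion: ++-
Rule: track bounds (lo, hi), initially (-inf, +inf). On '+', the current value becomes lo and we move to the simplest number in (value, hi): value + 1 if hi = +inf, otherwise the midpoint (value + hi)/2. On '-', the current value becomes hi and we move to value - 1 if lo = -inf, otherwise the midpoint (lo + value)/2.
Start at 0.
Step 1: sign = +, move right. Bounds: (0, +inf). Value = 1
Step 2: sign = +, move right. Bounds: (1, +inf). Value = 2
Step 3: sign = -, move left. Bounds: (1, 2). Value = 3/2
The surreal number with sign expansion ++- is 3/2.

3/2


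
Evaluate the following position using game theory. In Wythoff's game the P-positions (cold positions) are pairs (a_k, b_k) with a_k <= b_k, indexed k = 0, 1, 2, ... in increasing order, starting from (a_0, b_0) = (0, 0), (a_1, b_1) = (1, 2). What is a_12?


By Wythoff's theorem, a_k = floor(k * phi) and b_k = floor(k * phi^2) = a_k + k, where phi = (1 + sqrt(5))/2 is the golden ratio.
phi = (1 + sqrt(5))/2 = 1.618034
k = 12
k * phi = 12 * 1.618034 = 19.416408
a_12 = floor(k * phi) = 19

19


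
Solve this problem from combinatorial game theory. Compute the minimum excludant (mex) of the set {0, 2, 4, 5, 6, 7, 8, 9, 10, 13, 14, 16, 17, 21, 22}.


Set = {0, 2, 4, 5, 6, 7, 8, 9, 10, 13, 14, 16, 17, 21, 22}
0 is in the set.
1 is NOT in the set. This is the mex.
mex = 1

1


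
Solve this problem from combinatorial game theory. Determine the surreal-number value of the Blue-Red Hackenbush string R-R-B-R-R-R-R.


Edges (from ground): R-R-B-R-R-R-R
By Berlekamp's sign-expansion rule, a Blue-Red Hackenbush stalk has the value of the surreal number whose sign sequence is the edge sequence with B -> + and R -> -.
Sign sequence: --+----
Trace the sign expansion in the surreal number tree, starting from 0:
Edge 1: R (sign -) -> bounds (-inf, 0), value = -1
Edge 2: R (sign -) -> bounds (-inf, -1), value = -2
Edge 3: B (sign +) -> bounds (-2, -1), value = -3/2
Edge 4: R (sign -) -> bounds (-2, -3/2), value = -7/4
Edge 5: R (sign -) -> bounds (-2, -7/4), value = -15/8
Edge 6: R (sign -) -> bounds (-2, -15/8), value = -31/16
Edge 7: R (sign -) -> bounds (-2, -31/16), value = -63/32
Game value = -63/32

-63/32


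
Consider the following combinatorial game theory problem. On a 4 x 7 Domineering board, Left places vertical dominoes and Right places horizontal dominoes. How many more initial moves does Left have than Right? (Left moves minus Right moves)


Board is 4 x 7 (rows x cols).
Left (vertical) placements: (rows-1) * cols = 3 * 7 = 21
Right (horizontal) placements: rows * (cols-1) = 4 * 6 = 24
Advantage = Left - Right = 21 - 24 = -3

-3


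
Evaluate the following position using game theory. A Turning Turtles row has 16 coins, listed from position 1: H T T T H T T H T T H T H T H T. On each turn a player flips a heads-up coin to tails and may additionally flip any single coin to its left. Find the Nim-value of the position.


Coins: H T T T H T T H T T H T H T H T
Key fact: a single head at position k behaves exactly like a Nim heap of size k (turning it to T and optionally flipping a coin at j < k corresponds to moving the heap from k to j, or to 0), and heads combine as a disjunctive sum (two heads at the same place would cancel, matching j XOR j = 0). So the Nim-value is the XOR of the 1-indexed positions of the heads.
Face-up positions (1-indexed): [1, 5, 8, 11, 13, 15]
XOR 0 with 1: 0 XOR 1 = 1
XOR 1 with 5: 1 XOR 5 = 4
XOR 4 with 8: 4 XOR 8 = 12
XOR 12 with 11: 12 XOR 11 = 7
XOR 7 with 13: 7 XOR 13 = 10
XOR 10 with 15: 10 XOR 15 = 5
Nim-value = 5

5


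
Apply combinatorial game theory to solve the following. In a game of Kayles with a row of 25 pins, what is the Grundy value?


Kayles: a move removes 1 or 2 adjacent pins from a contiguous row.
Removing pins from a row of k leaves two independent rows (a, b) with a + b = k - 1 (one pin) or a + b = k - 2 (two pins); an end removal gives a = 0.
By Sprague-Grundy, G(k) = mex{ G(a) XOR G(b) } over all these splits. G(0) = 0.
G(1): splits (0,0):0^0=0 -> mex({0}) = 1
G(2): splits (0,1):0^1=1 (0,0):0^0=0 -> mex({0, 1}) = 2
G(3): splits (0,2):0^2=2 (1,1):1^1=0 (0,1):0^1=1 -> mex({0, 1, 2}) = 3
G(4): splits (0,3):0^3=3 (1,2):1^2=3 (0,2):0^2=2 (1,1):1^1=0 -> mex({0, 2, 3}) = 1
G(5): splits (0,4):0^1=1 (1,3):1^3=2 (2,2):2^2=0 (0,3):0^3=3 (1,2):1^2=3 -> mex({0, 1, 2, 3}) = 4
G(6) = mex({0, 1, 2, 4}) = 3
G(7) = mex({0, 1, 3, 4, 5}) = 2
G(8) = mex({0, 2, 3, 5, 6}) = 1
G(9) = mex({0, 1, 2, 3, 6, 7}) = 4
G(10) = mex({0, 1, 3, 4, 5, 7}) = 2
G(11) = mex({0, 1, 2, 3, 4, 5}) = 6
G(12) = mex({0, 1, 2, 3, 5, 6, 7}) = 4
G(13) = mex({0, 2, 3, 4, 6, 7}) = 1
G(14) = mex({0, 1, 4, 5, 6, 7}) = 2
G(15) = mex({0, 1, 2, 3, 4, 5, 6}) = 7
G(16) = mex({0, 2, 3, 5, 6, 7}) = 1
G(17) = mex({0, 1, 2, 3, 5, 6, 7}) = 4
G(18) = mex({0, 1, 2, 4, 5, 6}) = 3
G(19) = mex({0, 1, 3, 4, 5, 7}) = 2
G(20) = mex({0, 2, 3, 4, 5, 6, 7}) = 1
G(21) = mex({0, 1, 2, 3, 5, 6, 7}) = 4
G(22) = mex({0, 1, 2, 3, 4, 5, 7}) = 6
G(23) = mex({0, 1, 2, 3, 4, 5, 6}) = 7
G(24) = mex({0, 1, 2, 3, 5, 6, 7}) = 4
G(25) = mex({0, 2, 3, 4, 6, 7}) = 1
Therefore G(25) = 1.

1


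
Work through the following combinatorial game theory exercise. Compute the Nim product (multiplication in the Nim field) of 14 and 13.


Nim multiplication is bilinear over XOR: (u XOR v) * w = (u*w) XOR (v*w).
So we split each operand into its bit components and XOR the pairwise Nim products.
14 = 2 + 4 + 8 (as XOR of powers of 2).
13 = 1 + 4 + 8 (as XOR of powers of 2).
Using the standard Nim-product table on single bits:
  2*2 = 3,   2*4 = 8,   2*8 = 12,
  4*4 = 6,   4*8 = 11,  8*8 = 13,
and  1*x = x (identity), k*l = l*k (commutative).
Pairwise Nim products:
  2 * 1 = 2
  2 * 4 = 8
  2 * 8 = 12
  4 * 1 = 4
  4 * 4 = 6
  4 * 8 = 11
  8 * 1 = 8
  8 * 4 = 11
  8 * 8 = 13
XOR them: 2 XOR 8 XOR 12 XOR 4 XOR 6 XOR 11 XOR 8 XOR 11 XOR 13 = 1.
Result: 14 * 13 = 1 (in Nim).

1


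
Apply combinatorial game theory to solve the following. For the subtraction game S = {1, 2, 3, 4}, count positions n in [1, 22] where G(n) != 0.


Subtraction set S = {1, 2, 3, 4}, so G(n) = n mod 5.
G(n) = 0 when n is a multiple of 5.
Multiples of 5 in [1, 22]: 4
N-positions (nonzero Grundy) = 22 - 4 = 18

18


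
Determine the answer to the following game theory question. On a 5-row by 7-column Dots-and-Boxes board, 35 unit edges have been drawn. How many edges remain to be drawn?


Grid: 5 x 7 boxes, i.e. 6 rows and 8 columns of dots.
Horizontal edges: (rows + 1) * cols = 6 * 7 = 42
Vertical edges: rows * (cols + 1) = 5 * 8 = 40
Total edges: 42 + 40 = 82
Edges drawn: 35
Remaining: 82 - 35 = 47

47


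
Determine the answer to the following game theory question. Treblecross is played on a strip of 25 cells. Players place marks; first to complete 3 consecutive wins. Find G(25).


Treblecross: place X on empty cells; 3-in-a-row wins.
Playing within two cells of an existing X lets the opponent win at once, so sensible play treats the cells i-2..i+2 around each X as dead. The player left with no safe cell loses, so this is a normal-play take-away game on strips of safe cells.
Placing X at cell i (0-indexed) of a strip of k safe cells leaves independent strips of sizes max(0, i-2) and max(0, k-i-3). Hence G(k) = mex{ G(max(0,i-2)) XOR G(max(0,k-i-3)) : 0 <= i < k }, with G(0) = 0.
G(1): splits (0,0):0^0=0 -> mex({0}) = 1
G(2): splits (0,0):0^0=0 -> mex({0}) = 1
G(3): splits (0,0):0^0=0 -> mex({0}) = 1
G(4): splits (0,1):0^1=1 (0,0):0^0=0 -> mex({0, 1}) = 2
G(5): splits (0,2):0^1=1 (0,1):0^1=1 (0,0):0^0=0 -> mex({0, 1}) = 2
G(6) = mex({1}) = 0
G(7) = mex({0, 1, 2}) = 3
G(8) = mex({0, 1, 2}) = 3
G(9) = mex({0, 2}) = 1
G(10) = mex({0, 2, 3}) = 1
G(11) = mex({0, 3}) = 1
G(12) = mex({1, 3}) = 0
G(13) = mex({0, 1, 2, 3}) = 4
G(14) = mex({0, 1, 2}) = 3
G(15) = mex({0, 1, 2}) = 3
G(16) = mex({0, 1, 2, 4}) = 3
G(17) = mex({0, 1, 3, 4}) = 2
G(18) = mex({0, 1, 3, 4}) = 2
G(19) = mex({0, 1, 3, 5}) = 2
G(20) = mex({0, 1, 2, 3, 5}) = 4
G(21) = mex({0, 1, 2, 3, 5}) = 4
G(22) = mex({1, 2, 6}) = 0
G(23) = mex({0, 1, 2, 3, 4, 6}) = 5
G(24) = mex({0, 1, 2, 3, 4}) = 5
G(25) = mex({0, 1, 3, 4, 7}) = 2
Therefore G(25) = 2.

2


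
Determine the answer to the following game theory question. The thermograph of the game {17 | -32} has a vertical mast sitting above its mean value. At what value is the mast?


Game = {17 | -32}, a switch {a | b} with numbers a > b.
Its thermograph has left wall a - t and right wall b + t, which meet at t = (a - b)/2, where both equal (a + b)/2. So the mast (mean value) is at (a + b)/2.
Mean = (17 + (-32))/2 = -15/2 = -15/2

-15/2


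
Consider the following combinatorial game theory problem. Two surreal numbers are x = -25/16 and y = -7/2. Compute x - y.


x = -25/16, y = -7/2
Converting to common denominator: 16
x = -25/16, y = -56/16
x - y = -25/16 - -7/2 = 31/16

31/16


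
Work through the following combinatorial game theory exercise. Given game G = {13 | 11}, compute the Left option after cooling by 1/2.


Original game: {13 | 11} (a switch {a | b} with a > b).
Cooling by t (for t below the temperature (a - b)/2 = 1) taxes each move by t: {a | b} cooled by t is {a - t | b + t}.
Cooling amount: t = 1/2
Cooled Left option: 13 - 1/2 = 25/2
Cooled Right option: 11 + 1/2 = 23/2
Cooled game: {25/2 | 23/2}
Left option = 25/2

25/2


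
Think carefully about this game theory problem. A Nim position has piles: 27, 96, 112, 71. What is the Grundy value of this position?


We need the XOR (exclusive or) of all pile sizes.
After XOR-ing pile 1 (size 27): 0 XOR 27 = 27
After XOR-ing pile 2 (size 96): 27 XOR 96 = 123
After XOR-ing pile 3 (size 112): 123 XOR 112 = 11
After XOR-ing pile 4 (size 71): 11 XOR 71 = 76
The Nim-value of this position is 76.

76


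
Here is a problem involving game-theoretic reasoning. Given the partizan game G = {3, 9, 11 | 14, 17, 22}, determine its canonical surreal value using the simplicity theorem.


Left options: {3, 9, 11}, max = 11
Right options: {14, 17, 22}, min = 14
All options are numbers and max(Left) < min(Right), so by the simplicity theorem the value is the simplest (earliest-born) number strictly between 11 and 14.
Integers 12 through 13 all lie strictly between 11 and 14.
Among integers, the simplest (lowest birthday = smallest |n|; 0 is born on day 0, +-n on day n) is 12.
No non-integer in the interval can be simpler: if x is a non-integer in the interval, then floor(x) or ceil(x) also lies in the interval (the interval contains an integer), and both are proper prefixes of x's sign expansion, i.e. born earlier. So the game value is 12.
Game value = 12

12


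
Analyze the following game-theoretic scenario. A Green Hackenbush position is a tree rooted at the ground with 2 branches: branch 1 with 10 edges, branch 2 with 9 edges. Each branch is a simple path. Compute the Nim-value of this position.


The tree has 2 branches from the ground vertex.
In Green Hackenbush, the Nim-value of a simple path of length k is k.
Branch 1: length 10, Nim-value = 10
Branch 2: length 9, Nim-value = 9
Total Nim-value = XOR of all branch values:
0 XOR 10 = 10
10 XOR 9 = 3
Nim-value of the tree = 3

3


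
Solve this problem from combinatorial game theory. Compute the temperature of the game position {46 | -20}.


The game is {46 | -20}, a switch {a | b} with numbers a > b.
Cooling {a | b} by t gives {a - t | b + t}, which stops being hot when a - t = b + t, i.e. at t = (a - b)/2. So the temperature of a switch is (a - b)/2.
Temperature = (Left option - Right option) / 2
= (46 - (-20)) / 2
= 66 / 2
= 33

33


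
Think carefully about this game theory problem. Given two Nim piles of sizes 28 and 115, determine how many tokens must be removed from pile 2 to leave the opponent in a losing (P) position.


Piles: 28 and 115
Current XOR: 28 XOR 115 = 111 (non-zero, so this is an N-position).
To make the XOR zero, we need to find a move that balances the piles.
For pile 2 (size 115): target = 115 XOR 111 = 28
We reduce pile 2 from 115 to 28.
Tokens removed: 115 - 28 = 87
Verification: 28 XOR 28 = 0

87


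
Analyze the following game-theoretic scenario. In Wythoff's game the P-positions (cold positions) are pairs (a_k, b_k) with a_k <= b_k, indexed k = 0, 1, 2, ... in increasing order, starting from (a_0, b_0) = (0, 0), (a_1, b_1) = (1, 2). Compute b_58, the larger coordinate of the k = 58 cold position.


By Wythoff's theorem, a_k = floor(k * phi) and b_k = floor(k * phi^2) = a_k + k, where phi = (1 + sqrt(5))/2 is the golden ratio.
phi = (1 + sqrt(5))/2 = 1.618034
phi^2 = phi + 1 = 2.618034
k = 58
k * phi^2 = 58 * 2.618034 = 151.845971
b_58 = floor(k * phi^2) = 151 (check: a_58 + k = 93 + 58 = 151)

151


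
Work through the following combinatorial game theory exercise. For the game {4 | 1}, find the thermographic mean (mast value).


Game = {4 | 1}, a switch {a | b} with numbers a > b.
Its thermograph has left wall a - t and right wall b + t, which meet at t = (a - b)/2, where both equal (a + b)/2. So the mast (mean value) is at (a + b)/2.
Mean = (4 + (1))/2 = 5/2 = 5/2

5/2


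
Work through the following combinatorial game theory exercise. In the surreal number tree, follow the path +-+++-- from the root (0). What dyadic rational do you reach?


Sign expansion: +-+++--
Rule: track bounds (lo, hi), initially (-inf, +inf). On '+', the current value becomes lo and we move to the simplest number in (value, hi): value + 1 if hi = +inf, otherwise the midpoint (value + hi)/2. On '-', the current value becomes hi and we move to value - 1 if lo = -inf, otherwise the midpoint (lo + value)/2.
Start at 0.
Step 1: sign = +, move right. Bounds: (0, +inf). Value = 1
Step 2: sign = -, move left. Bounds: (0, 1). Value = 1/2
Step 3: sign = +, move right. Bounds: (1/2, 1). Value = 3/4
Step 4: sign = +, move right. Bounds: (3/4, 1). Value = 7/8
Step 5: sign = +, move right. Bounds: (7/8, 1). Value = 15/16
Step 6: sign = -, move left. Bounds: (7/8, 15/16). Value = 29/32
Step 7: sign = -, move left. Bounds: (7/8, 29/32). Value = 57/64
The surreal number with sign expansion +-+++-- is 57/64.

57/64


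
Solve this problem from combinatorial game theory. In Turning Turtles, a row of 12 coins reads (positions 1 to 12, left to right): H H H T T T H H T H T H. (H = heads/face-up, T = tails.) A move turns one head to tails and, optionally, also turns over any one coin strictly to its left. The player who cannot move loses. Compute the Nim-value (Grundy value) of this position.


Coins: H H H T T T H H T H T H
Key fact: a single head at position k behaves exactly like a Nim heap of size k (turning it to T and optionally flipping a coin at j < k corresponds to moving the heap from k to j, or to 0), and heads combine as a disjunctive sum (two heads at the same place would cancel, matching j XOR j = 0). So the Nim-value is the XOR of the 1-indexed positions of the heads.
Face-up positions (1-indexed): [1, 2, 3, 7, 8, 10, 12]
XOR 0 with 1: 0 XOR 1 = 1
XOR 1 with 2: 1 XOR 2 = 3
XOR 3 with 3: 3 XOR 3 = 0
XOR 0 with 7: 0 XOR 7 = 7
XOR 7 with 8: 7 XOR 8 = 15
XOR 15 with 10: 15 XOR 10 = 5
XOR 5 with 12: 5 XOR 12 = 9
Nim-value = 9

9


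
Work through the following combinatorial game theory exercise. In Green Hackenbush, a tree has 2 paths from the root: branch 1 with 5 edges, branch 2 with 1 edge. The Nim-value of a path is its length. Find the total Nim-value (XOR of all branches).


The tree has 2 branches from the ground vertex.
In Green Hackenbush, the Nim-value of a simple path of length k is k.
Branch 1: length 5, Nim-value = 5
Branch 2: length 1, Nim-value = 1
Total Nim-value = XOR of all branch values:
0 XOR 5 = 5
5 XOR 1 = 4
Nim-value of the tree = 4

4


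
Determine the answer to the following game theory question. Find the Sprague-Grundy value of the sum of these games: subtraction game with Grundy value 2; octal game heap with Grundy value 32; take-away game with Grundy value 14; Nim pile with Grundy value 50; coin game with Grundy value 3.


By the Sprague-Grundy theorem, the Grundy value of a sum of games is the XOR of individual Grundy values.
subtraction game: Grundy value = 2. Running XOR: 0 XOR 2 = 2
octal game heap: Grundy value = 32. Running XOR: 2 XOR 32 = 34
take-away game: Grundy value = 14. Running XOR: 34 XOR 14 = 44
Nim pile: Grundy value = 50. Running XOR: 44 XOR 50 = 30
coin game: Grundy value = 3. Running XOR: 30 XOR 3 = 29
The combined Grundy value is 29.

29


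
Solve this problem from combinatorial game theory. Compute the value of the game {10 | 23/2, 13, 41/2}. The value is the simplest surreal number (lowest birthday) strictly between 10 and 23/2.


Left options: {10}, max = 10
Right options: {23/2, 13, 41/2}, min = 23/2
All options are numbers and max(Left) < min(Right), so by the simplicity theorem the value is the simplest (earliest-born) number strictly between 10 and 23/2.
The only integer strictly between 10 and 23/2 is 11.
No non-integer in the interval can be simpler: if x is a non-integer in the interval, then floor(x) or ceil(x) also lies in the interval (the interval contains an integer), and both are proper prefixes of x's sign expansion, i.e. born earlier. So the game value is 11.
Game value = 11

11


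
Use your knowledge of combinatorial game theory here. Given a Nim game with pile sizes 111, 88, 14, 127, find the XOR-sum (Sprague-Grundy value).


We need the XOR (exclusive or) of all pile sizes.
After XOR-ing pile 1 (size 111): 0 XOR 111 = 111
After XOR-ing pile 2 (size 88): 111 XOR 88 = 55
After XOR-ing pile 3 (size 14): 55 XOR 14 = 57
After XOR-ing pile 4 (size 127): 57 XOR 127 = 70
The Nim-value of this position is 70.

70


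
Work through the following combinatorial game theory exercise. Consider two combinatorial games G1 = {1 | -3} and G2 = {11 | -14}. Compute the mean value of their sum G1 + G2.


G1 = {1 | -3}, G2 = {11 | -14}
Each is a switch {a | b} with numbers a > b; its mean value is (a + b)/2, and mean value is additive over game sums: m(G1 + G2) = m(G1) + m(G2).
Mean of G1 = (1 + (-3))/2 = -2/2 = -1
Mean of G2 = (11 + (-14))/2 = -3/2 = -3/2
Mean of G1 + G2 = -1 + -3/2 = -5/2

-5/2


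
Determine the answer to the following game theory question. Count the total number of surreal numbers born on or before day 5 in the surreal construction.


Day 0: {|} = 0 is born. Count = 1.
Day n: the number of surreal numbers born by day n is 2^(n+1) - 1.
By day 0: 2^1 - 1 = 1
By day 1: 2^2 - 1 = 3
By day 2: 2^3 - 1 = 7
By day 3: 2^4 - 1 = 15
By day 4: 2^5 - 1 = 31
By day 5: 2^6 - 1 = 63
By day 5: 63 surreal numbers.

63


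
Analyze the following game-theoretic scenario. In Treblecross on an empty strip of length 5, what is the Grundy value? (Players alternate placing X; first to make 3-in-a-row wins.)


Treblecross: place X on empty cells; 3-in-a-row wins.
Playing within two cells of an existing X lets the opponent win at once, so sensible play treats the cells i-2..i+2 around each X as dead. The player left with no safe cell loses, so this is a normal-play take-away game on strips of safe cells.
Placing X at cell i (0-indexed) of a strip of k safe cells leaves independent strips of sizes max(0, i-2) and max(0, k-i-3). Hence G(k) = mex{ G(max(0,i-2)) XOR G(max(0,k-i-3)) : 0 <= i < k }, with G(0) = 0.
G(1): splits (0,0):0^0=0 -> mex({0}) = 1
G(2): splits (0,0):0^0=0 -> mex({0}) = 1
G(3): splits (0,0):0^0=0 -> mex({0}) = 1
G(4): splits (0,1):0^1=1 (0,0):0^0=0 -> mex({0, 1}) = 2
G(5): splits (0,2):0^1=1 (0,1):0^1=1 (0,0):0^0=0 -> mex({0, 1}) = 2
Therefore G(5) = 2.

2


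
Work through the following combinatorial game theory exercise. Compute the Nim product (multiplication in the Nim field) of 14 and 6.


Nim multiplication is bilinear over XOR: (u XOR v) * w = (u*w) XOR (v*w).
So we split each operand into its bit components and XOR the pairwise Nim products.
14 = 2 + 4 + 8 (as XOR of powers of 2).
6 = 2 + 4 (as XOR of powers of 2).
Using the standard Nim-product table on single bits:
  2*2 = 3,   2*4 = 8,   2*8 = 12,
  4*4 = 6,   4*8 = 11,  8*8 = 13,
and  1*x = x (identity), k*l = l*k (commutative).
Pairwise Nim products:
  2 * 2 = 3
  2 * 4 = 8
  4 * 2 = 8
  4 * 4 = 6
  8 * 2 = 12
  8 * 4 = 11
XOR them: 3 XOR 8 XOR 8 XOR 6 XOR 12 XOR 11 = 2.
Result: 14 * 6 = 2 (in Nim).

2
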